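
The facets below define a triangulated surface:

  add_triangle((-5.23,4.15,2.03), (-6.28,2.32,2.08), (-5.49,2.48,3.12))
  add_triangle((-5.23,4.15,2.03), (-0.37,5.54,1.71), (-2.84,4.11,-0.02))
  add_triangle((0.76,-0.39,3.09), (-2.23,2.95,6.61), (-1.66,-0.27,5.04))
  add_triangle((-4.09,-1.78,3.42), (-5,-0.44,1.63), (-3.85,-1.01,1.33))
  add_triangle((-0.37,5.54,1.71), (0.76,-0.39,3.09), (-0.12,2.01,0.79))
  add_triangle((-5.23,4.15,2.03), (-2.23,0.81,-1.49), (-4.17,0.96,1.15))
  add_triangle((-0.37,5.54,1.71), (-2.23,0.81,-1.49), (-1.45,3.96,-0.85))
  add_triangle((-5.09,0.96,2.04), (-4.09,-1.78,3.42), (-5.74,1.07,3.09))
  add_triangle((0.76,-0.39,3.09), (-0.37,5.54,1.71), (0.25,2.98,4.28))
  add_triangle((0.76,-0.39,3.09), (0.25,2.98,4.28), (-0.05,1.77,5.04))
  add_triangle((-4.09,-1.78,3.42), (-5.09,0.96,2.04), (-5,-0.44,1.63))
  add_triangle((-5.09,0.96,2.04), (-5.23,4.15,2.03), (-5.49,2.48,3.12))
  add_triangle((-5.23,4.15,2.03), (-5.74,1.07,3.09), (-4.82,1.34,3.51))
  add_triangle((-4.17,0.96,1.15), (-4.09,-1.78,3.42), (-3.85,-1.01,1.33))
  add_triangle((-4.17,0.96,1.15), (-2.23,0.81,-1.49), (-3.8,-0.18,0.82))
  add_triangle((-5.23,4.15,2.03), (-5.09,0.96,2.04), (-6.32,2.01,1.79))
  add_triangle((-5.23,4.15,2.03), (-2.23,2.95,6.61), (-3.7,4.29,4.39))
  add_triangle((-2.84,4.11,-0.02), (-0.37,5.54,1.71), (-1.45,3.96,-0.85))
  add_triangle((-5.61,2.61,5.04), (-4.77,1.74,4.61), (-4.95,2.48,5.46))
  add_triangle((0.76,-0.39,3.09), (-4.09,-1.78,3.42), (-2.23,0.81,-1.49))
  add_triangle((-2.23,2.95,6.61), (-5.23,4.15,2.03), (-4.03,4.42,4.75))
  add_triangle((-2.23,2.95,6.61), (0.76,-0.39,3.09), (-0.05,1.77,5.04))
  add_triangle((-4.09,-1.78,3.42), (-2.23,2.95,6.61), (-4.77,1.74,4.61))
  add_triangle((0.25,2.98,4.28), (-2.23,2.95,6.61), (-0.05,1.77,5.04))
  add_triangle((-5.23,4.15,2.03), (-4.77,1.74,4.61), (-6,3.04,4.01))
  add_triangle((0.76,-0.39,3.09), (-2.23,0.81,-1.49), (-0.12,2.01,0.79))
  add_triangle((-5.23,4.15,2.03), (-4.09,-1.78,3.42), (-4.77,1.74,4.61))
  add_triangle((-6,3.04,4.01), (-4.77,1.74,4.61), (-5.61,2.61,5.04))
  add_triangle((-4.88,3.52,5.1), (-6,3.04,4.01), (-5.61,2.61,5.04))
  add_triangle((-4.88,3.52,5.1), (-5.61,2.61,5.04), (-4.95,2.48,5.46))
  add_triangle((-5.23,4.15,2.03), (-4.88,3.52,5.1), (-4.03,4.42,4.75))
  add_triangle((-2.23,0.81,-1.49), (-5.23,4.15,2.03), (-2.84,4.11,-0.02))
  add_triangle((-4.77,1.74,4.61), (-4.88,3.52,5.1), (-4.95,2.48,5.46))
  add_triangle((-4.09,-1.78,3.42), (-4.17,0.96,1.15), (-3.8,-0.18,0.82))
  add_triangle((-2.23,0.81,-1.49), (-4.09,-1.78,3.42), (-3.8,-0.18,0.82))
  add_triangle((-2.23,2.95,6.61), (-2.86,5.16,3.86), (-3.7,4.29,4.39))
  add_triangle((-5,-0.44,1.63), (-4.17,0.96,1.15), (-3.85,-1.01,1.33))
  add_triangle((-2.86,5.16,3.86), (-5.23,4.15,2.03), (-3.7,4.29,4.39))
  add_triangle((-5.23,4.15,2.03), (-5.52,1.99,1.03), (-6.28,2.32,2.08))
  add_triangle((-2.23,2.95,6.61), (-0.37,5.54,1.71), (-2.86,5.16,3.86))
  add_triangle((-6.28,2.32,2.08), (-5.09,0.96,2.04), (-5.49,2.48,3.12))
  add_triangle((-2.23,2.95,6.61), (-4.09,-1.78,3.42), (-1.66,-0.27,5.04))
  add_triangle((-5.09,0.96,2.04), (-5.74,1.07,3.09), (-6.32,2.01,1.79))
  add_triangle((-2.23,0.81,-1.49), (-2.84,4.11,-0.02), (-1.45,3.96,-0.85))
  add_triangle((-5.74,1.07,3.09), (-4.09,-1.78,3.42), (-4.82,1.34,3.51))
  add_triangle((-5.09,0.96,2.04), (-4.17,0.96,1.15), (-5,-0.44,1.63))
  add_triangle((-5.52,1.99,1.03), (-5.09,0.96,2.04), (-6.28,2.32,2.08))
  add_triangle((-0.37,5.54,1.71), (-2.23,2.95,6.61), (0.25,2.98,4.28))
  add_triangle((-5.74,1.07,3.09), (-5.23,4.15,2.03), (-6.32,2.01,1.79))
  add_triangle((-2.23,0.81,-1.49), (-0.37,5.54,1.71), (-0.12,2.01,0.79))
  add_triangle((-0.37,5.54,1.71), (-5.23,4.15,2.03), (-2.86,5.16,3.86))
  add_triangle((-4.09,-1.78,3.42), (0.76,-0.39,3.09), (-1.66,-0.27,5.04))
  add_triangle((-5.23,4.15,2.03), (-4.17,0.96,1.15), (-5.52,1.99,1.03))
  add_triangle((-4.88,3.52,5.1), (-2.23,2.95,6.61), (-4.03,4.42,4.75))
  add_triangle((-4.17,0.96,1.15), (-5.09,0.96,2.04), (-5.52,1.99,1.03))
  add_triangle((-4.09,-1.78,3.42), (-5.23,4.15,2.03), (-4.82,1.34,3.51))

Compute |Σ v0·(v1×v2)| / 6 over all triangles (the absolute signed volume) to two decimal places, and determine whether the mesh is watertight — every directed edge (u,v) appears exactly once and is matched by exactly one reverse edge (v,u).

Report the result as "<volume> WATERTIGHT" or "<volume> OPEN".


121.99 OPEN

Per-triangle v0·(v1×v2)/6:
  t1: +2.8808
  t2: +7.6673
  t3: +4.9240
  t4: +1.0785
  t5: -0.0727
  t6: +4.4310
  t7: -2.2588
  t8: +1.6898
  t9: +0.9461
  t10: +1.3433
  t11: +2.8987
  t12: -2.5493
  t13: +3.1118
  t14: -2.5134
  t15: +1.5902
  t16: -1.9481
  t17: +3.7405
  t18: +3.4984
  t19: +0.5076
  t20: -2.8735
  t21: -2.8417
  t22: +2.2645
  t23: +10.6828
  t24: +2.8396
  t25: -1.1415
  t26: -1.9241
  t27: +8.8173
  t28: +0.5430
  t29: +1.7792
  t30: +1.0650
  t31: +4.3936
  t32: +4.7505
  t33: -0.7294
  t34: +2.1115
  t35: +0.5089
  t36: +4.4028
  t37: +0.0343
  t38: +4.1970
  t39: +1.8378
  t40: +8.9812
  t41: +1.4214
  t42: +8.2962
  t43: +0.5399
  t44: +2.2599
  t45: +2.7407
  t46: +0.6666
  t47: +0.7873
  t48: +8.6704
  t49: +4.2720
  t50: -0.3178
  t51: +8.6289
  t52: +2.9433
  t53: -1.3017
  t54: +4.6793
  t55: +0.2456
  t56: -3.2114
Σ = +121.9853 → |volume| = 121.99

Directed edges: 168 total; 6 unmatched, e.g. (-2.23,2.95,6.61)→(-4.77,1.74,4.61) → open.


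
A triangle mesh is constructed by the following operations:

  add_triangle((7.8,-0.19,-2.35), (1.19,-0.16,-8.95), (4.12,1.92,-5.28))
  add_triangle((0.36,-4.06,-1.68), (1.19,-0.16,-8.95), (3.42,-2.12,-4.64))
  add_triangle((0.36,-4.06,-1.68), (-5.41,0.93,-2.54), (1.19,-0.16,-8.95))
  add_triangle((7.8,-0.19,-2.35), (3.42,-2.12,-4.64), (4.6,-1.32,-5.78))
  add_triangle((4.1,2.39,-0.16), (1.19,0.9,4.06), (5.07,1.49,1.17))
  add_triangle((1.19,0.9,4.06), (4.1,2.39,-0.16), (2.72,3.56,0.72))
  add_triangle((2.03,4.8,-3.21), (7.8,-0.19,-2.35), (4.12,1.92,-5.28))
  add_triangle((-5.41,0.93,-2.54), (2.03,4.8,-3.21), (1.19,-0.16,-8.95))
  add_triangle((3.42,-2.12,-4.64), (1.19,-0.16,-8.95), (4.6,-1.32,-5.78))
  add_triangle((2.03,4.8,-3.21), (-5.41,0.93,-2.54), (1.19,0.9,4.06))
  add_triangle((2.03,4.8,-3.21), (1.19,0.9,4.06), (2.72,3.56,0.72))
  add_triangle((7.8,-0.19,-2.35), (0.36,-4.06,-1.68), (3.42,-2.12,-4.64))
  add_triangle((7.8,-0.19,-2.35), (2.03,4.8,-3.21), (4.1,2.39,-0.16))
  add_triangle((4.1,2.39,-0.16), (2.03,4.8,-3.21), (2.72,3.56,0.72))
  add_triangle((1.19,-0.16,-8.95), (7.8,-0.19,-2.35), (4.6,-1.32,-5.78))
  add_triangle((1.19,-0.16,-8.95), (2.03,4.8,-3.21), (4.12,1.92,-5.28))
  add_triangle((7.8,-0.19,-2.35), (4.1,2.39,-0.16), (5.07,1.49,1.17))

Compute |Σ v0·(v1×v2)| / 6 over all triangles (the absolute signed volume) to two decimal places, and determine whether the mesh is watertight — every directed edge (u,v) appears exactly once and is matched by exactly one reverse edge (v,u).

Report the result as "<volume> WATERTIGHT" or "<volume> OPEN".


Per-triangle v0·(v1×v2)/6:
  t1: +23.2531
  t2: +16.4351
  t3: +34.3529
  t4: +5.9660
  t5: +4.3050
  t6: +5.4239
  t7: +18.6366
  t8: +43.9783
  t9: +6.5552
  t10: +20.4015
  t11: +2.5214
  t12: +14.8494
  t13: +15.1893
  t14: +6.2658
  t15: +12.7431
  t16: +19.9479
  t17: +6.4760
Σ = +257.3004 → |volume| = 257.30

Directed edges: 51 total; 5 unmatched, e.g. (0.36,-4.06,-1.68)→(-5.41,0.93,-2.54) → open.

257.30 OPEN


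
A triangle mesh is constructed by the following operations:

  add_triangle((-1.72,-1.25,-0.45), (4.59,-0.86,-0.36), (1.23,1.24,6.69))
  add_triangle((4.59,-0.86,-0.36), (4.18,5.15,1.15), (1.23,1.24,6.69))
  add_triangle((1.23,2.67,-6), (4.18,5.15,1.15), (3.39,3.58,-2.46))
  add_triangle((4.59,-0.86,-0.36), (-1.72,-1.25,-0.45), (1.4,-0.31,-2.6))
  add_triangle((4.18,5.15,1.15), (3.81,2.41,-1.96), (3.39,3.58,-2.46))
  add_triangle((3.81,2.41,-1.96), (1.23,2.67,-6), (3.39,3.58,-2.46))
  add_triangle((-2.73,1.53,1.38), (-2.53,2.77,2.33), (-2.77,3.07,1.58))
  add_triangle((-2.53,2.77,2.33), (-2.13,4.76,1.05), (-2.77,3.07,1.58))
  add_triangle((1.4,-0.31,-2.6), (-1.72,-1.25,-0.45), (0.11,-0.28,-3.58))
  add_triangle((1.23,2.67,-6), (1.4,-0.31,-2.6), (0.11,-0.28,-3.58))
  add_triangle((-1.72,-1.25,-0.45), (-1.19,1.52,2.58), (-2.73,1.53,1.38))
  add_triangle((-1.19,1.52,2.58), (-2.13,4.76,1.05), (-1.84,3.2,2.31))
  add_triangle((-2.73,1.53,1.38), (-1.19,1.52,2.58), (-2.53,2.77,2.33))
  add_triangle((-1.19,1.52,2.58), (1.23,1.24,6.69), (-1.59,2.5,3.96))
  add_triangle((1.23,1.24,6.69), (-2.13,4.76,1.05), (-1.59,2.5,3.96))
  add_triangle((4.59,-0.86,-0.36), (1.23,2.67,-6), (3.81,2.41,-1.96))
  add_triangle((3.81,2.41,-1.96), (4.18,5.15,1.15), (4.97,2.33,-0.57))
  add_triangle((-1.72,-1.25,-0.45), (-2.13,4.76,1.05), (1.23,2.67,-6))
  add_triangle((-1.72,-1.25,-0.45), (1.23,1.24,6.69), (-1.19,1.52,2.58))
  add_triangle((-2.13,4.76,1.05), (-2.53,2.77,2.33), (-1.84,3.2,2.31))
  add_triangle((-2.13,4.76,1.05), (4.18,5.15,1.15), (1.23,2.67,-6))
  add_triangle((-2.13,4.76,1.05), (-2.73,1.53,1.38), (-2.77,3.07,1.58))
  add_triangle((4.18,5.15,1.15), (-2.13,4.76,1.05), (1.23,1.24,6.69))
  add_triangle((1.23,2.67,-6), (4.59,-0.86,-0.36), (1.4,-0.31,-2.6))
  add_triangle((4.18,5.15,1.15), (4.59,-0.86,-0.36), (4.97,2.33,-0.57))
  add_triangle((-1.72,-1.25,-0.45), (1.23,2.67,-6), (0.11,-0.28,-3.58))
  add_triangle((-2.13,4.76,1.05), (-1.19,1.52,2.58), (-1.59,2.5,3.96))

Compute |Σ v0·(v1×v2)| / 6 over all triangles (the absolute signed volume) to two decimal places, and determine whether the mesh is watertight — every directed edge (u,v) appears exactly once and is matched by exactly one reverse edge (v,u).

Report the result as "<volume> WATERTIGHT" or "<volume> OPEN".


181.73 OPEN

Per-triangle v0·(v1×v2)/6:
  t1: +7.5047
  t2: +29.1406
  t3: +5.3636
  t4: +2.9738
  t5: +4.1482
  t6: +4.0328
  t7: +0.6152
  t8: +0.9798
  t9: +1.0672
  t10: +2.5392
  t11: +1.4809
  t12: +0.0779
  t13: +0.8092
  t14: +0.5846
  t15: +7.2256
  t16: +10.4221
  t17: +4.8669
  t18: +12.2500
  t19: +4.0667
  t20: +1.0858
  t21: +33.9231
  t22: +0.3102
  t23: +32.9890
  t24: +5.7408
  t25: +4.5048
  t26: +2.4897
  t27: +0.5393
Σ = +181.7315 → |volume| = 181.73

Directed edges: 81 total; 9 unmatched, e.g. (-2.73,1.53,1.38)→(-1.72,-1.25,-0.45) → open.


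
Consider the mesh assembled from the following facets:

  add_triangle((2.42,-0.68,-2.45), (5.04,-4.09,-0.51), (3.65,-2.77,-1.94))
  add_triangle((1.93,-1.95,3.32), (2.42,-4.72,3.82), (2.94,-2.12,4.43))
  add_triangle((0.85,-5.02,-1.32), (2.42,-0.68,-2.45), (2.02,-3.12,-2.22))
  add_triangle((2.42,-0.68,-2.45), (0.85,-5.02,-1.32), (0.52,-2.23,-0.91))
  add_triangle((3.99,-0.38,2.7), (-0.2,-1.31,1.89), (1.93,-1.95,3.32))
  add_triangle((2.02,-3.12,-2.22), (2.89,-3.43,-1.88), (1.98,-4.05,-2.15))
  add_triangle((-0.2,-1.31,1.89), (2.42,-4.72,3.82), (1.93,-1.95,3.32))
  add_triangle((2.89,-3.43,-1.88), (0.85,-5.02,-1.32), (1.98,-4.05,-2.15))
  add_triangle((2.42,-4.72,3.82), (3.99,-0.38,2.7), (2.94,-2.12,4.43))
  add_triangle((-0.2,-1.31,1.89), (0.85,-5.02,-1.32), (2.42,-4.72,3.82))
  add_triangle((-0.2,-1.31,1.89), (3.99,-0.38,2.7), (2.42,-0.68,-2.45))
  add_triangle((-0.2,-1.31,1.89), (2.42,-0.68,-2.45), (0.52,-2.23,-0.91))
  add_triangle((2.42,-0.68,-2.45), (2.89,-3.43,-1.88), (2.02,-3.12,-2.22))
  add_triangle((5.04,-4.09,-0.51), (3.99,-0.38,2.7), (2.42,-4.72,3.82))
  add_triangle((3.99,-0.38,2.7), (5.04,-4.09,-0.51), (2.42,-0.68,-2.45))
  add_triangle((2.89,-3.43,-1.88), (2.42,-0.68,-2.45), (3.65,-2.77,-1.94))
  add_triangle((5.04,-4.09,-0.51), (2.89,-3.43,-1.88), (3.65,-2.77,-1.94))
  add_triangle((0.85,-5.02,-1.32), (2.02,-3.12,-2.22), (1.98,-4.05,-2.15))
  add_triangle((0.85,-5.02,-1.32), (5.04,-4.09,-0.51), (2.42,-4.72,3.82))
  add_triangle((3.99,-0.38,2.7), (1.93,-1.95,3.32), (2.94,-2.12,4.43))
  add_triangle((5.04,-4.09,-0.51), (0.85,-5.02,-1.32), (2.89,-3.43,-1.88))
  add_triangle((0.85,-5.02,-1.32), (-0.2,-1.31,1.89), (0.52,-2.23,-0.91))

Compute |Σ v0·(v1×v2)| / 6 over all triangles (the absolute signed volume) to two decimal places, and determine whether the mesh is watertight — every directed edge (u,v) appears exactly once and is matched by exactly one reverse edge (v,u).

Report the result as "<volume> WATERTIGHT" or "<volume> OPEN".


Per-triangle v0·(v1×v2)/6:
  t1: +1.3382
  t2: +0.5529
  t3: +0.1356
  t4: +0.3535
  t5: +0.5988
  t6: +0.4418
  t7: +1.8016
  t8: +1.0373
  t9: +4.6159
  t10: +4.8162
  t11: -4.2181
  t12: -1.6297
  t13: +1.2614
  t14: +16.9441
  t15: +8.6409
  t16: +1.1176
  t17: +1.6872
  t18: +0.1613
  t19: +17.6424
  t20: -0.4021
  t21: +4.6502
  t22: -0.1520
Σ = +61.3948 → |volume| = 61.39

Directed edges: 66 total, each appears once with its reverse present → watertight.

61.39 WATERTIGHT


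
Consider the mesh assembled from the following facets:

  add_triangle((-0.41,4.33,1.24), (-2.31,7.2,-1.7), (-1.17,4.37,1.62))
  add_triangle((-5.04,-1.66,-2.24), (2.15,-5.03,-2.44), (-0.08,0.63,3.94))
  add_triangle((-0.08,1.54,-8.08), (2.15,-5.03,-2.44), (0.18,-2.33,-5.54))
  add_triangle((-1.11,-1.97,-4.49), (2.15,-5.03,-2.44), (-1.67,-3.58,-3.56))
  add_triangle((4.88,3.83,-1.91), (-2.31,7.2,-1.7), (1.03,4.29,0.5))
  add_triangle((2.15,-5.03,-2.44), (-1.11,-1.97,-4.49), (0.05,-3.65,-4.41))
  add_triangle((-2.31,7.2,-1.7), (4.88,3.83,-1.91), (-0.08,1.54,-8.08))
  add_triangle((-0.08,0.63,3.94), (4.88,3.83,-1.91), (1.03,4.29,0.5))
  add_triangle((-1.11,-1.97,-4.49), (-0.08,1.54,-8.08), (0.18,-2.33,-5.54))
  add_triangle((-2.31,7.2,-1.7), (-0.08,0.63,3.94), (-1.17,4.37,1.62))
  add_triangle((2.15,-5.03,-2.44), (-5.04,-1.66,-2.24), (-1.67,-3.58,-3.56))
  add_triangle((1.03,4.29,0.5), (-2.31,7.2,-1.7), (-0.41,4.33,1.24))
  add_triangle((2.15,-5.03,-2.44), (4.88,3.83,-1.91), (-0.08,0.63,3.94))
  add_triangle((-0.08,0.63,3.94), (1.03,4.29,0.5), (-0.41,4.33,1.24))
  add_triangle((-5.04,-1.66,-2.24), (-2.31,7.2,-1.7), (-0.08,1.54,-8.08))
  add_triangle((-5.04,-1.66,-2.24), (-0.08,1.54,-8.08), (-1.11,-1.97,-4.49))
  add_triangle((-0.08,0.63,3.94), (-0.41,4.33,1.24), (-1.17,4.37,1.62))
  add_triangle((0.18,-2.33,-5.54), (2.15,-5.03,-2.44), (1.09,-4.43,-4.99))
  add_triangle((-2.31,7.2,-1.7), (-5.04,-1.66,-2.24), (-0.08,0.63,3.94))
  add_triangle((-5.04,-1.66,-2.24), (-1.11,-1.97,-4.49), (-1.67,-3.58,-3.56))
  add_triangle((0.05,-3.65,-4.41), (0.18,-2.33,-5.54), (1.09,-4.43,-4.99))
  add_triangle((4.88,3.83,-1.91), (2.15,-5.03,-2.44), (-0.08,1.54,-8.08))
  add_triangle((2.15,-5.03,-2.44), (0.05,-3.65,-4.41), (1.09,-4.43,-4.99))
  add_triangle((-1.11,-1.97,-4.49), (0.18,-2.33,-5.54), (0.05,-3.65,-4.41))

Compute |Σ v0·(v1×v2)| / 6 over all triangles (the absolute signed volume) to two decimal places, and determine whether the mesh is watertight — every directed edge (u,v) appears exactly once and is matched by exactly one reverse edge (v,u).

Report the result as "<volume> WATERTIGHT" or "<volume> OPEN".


312.90 WATERTIGHT

Per-triangle v0·(v1×v2)/6:
  t1: +2.4860
  t2: +17.2902
  t3: +8.1755
  t4: +6.4983
  t5: +13.9946
  t6: -0.1552
  t7: +56.0656
  t8: +10.5594
  t9: +5.7522
  t10: +0.7499
  t11: +4.9395
  t12: +4.7552
  t13: +20.4544
  t14: +3.8860
  t15: +52.9081
  t16: +16.1000
  t17: +2.0463
  t18: +1.0272
  t19: +26.9562
  t20: +6.3747
  t21: +1.7389
  t22: +46.3998
  t23: +1.8188
  t24: +2.0747
Σ = +312.8964 → |volume| = 312.90

Directed edges: 72 total, each appears once with its reverse present → watertight.


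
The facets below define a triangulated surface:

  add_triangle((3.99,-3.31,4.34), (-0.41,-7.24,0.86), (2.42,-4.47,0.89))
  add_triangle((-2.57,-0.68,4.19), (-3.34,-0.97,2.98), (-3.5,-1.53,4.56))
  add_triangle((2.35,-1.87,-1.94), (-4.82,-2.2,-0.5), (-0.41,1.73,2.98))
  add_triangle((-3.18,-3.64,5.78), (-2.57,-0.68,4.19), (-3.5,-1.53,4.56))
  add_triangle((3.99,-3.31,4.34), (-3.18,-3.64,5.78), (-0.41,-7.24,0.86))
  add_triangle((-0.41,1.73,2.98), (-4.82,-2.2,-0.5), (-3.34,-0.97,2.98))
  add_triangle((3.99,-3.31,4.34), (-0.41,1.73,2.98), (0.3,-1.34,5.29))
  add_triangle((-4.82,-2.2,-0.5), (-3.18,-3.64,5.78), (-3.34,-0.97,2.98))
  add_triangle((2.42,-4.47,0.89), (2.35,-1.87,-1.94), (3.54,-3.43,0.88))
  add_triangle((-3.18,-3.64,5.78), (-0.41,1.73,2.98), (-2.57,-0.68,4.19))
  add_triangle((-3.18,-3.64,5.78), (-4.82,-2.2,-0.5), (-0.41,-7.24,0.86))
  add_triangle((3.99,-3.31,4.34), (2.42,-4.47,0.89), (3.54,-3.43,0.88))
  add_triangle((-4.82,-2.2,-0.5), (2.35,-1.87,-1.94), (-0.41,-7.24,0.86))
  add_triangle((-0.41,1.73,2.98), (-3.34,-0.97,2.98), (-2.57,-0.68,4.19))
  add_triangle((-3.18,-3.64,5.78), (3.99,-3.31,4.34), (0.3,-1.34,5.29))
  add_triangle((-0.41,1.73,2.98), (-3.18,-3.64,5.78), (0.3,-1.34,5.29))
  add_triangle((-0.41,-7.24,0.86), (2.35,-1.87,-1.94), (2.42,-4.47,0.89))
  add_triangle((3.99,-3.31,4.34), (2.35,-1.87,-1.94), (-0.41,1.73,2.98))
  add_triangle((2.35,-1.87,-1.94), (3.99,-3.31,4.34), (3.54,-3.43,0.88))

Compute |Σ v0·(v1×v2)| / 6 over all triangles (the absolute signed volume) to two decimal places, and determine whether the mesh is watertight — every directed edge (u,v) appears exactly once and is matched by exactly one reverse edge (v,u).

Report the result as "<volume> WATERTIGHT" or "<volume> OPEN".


166.65 OPEN

Per-triangle v0·(v1×v2)/6:
  t1: +10.9210
  t2: +0.5954
  t3: -3.7817
  t4: +1.5281
  t5: +41.1193
  t6: +3.7768
  t7: +7.0736
  t8: +8.5699
  t9: +3.0957
  t10: +3.2399
  t11: +33.0306
  t12: +4.2927
  t13: +14.5063
  t14: +1.8560
  t15: +14.0191
  t16: +8.7957
  t17: +8.0381
  t18: +4.3368
  t19: +1.6320
Σ = +166.6452 → |volume| = 166.65

Directed edges: 57 total; 3 unmatched, e.g. (-3.34,-0.97,2.98)→(-3.5,-1.53,4.56) → open.


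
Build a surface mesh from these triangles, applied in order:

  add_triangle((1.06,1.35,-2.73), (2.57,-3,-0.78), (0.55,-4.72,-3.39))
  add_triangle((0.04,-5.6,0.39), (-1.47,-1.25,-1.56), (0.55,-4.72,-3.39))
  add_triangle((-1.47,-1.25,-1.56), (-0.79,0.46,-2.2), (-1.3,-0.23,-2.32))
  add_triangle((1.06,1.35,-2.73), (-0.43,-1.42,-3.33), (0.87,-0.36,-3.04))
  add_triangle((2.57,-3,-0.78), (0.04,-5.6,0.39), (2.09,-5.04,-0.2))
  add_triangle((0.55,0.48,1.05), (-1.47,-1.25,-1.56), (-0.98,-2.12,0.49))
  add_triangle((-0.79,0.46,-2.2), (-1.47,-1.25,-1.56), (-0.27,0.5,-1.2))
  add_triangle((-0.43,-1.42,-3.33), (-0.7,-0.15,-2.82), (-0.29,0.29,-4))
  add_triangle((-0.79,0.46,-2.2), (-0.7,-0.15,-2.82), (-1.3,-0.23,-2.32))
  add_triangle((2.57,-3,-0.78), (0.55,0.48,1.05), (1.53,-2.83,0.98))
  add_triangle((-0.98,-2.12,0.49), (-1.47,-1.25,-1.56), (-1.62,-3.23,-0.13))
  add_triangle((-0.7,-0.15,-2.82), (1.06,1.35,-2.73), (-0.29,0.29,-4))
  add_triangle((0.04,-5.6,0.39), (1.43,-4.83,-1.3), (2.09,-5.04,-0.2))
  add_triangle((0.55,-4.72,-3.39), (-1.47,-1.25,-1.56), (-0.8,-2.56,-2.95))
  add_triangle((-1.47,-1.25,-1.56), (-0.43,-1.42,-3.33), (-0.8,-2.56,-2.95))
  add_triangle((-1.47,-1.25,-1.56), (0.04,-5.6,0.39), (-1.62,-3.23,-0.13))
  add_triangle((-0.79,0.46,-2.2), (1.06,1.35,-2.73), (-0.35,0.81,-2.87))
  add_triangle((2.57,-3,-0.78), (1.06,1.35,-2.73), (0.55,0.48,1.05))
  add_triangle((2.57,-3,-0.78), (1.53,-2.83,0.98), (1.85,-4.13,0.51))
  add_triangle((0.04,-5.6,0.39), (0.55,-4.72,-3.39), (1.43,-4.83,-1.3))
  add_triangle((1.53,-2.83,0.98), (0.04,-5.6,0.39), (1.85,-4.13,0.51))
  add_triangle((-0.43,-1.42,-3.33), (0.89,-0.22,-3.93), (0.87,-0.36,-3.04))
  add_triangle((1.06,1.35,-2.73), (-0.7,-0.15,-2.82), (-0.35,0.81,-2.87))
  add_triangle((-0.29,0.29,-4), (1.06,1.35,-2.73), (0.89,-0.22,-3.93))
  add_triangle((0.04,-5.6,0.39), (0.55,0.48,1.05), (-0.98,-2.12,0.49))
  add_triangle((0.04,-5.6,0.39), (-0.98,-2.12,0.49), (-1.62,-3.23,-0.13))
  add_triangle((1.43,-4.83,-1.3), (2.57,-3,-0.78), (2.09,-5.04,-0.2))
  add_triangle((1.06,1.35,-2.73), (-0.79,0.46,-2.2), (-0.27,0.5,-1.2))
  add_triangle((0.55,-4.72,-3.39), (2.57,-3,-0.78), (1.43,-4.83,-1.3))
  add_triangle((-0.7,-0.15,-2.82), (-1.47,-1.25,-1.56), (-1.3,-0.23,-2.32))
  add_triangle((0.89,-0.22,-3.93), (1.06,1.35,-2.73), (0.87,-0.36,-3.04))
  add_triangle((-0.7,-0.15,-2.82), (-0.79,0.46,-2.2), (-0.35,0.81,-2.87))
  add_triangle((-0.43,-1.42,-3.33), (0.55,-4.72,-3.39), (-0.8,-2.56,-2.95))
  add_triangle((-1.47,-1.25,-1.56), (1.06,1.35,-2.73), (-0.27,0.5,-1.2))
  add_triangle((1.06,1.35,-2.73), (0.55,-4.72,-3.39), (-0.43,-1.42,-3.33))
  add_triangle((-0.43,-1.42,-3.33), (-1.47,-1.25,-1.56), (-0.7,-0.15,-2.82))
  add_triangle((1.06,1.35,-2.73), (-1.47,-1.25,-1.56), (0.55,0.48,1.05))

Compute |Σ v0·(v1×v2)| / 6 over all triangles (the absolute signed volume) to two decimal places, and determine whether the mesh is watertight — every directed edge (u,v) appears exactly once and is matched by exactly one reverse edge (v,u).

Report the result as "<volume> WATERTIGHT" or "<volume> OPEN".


Per-triangle v0·(v1×v2)/6:
  t1: +7.7786
  t2: +5.9267
  t3: -0.0313
  t4: -1.0277
  t5: -0.5852
  t6: +0.1516
  t7: -0.0099
  t8: +0.5043
  t9: +0.2086
  t10: +1.2383
  t11: +0.1934
  t12: +0.0834
  t13: +2.4194
  t14: +0.8404
  t15: +0.7807
  t16: +2.0359
  t17: +0.0374
  t18: +2.5061
  t19: +0.7399
  t20: +4.0550
  t21: +1.0169
  t22: +0.2939
  t23: +0.5315
  t24: +1.3258
  t25: +1.1831
  t26: +0.8547
  t27: +1.5525
  t28: +0.1404
  t29: +2.8509
  t30: +0.3429
  t31: +0.2336
  t32: +0.2086
  t33: +1.4754
  t34: -0.5887
  t35: +3.9452
  t36: +0.8500
  t37: +0.0629
Σ = +44.1255 → |volume| = 44.13

Directed edges: 111 total; 9 unmatched, e.g. (2.57,-3,-0.78)→(0.04,-5.6,0.39) → open.

44.13 OPEN


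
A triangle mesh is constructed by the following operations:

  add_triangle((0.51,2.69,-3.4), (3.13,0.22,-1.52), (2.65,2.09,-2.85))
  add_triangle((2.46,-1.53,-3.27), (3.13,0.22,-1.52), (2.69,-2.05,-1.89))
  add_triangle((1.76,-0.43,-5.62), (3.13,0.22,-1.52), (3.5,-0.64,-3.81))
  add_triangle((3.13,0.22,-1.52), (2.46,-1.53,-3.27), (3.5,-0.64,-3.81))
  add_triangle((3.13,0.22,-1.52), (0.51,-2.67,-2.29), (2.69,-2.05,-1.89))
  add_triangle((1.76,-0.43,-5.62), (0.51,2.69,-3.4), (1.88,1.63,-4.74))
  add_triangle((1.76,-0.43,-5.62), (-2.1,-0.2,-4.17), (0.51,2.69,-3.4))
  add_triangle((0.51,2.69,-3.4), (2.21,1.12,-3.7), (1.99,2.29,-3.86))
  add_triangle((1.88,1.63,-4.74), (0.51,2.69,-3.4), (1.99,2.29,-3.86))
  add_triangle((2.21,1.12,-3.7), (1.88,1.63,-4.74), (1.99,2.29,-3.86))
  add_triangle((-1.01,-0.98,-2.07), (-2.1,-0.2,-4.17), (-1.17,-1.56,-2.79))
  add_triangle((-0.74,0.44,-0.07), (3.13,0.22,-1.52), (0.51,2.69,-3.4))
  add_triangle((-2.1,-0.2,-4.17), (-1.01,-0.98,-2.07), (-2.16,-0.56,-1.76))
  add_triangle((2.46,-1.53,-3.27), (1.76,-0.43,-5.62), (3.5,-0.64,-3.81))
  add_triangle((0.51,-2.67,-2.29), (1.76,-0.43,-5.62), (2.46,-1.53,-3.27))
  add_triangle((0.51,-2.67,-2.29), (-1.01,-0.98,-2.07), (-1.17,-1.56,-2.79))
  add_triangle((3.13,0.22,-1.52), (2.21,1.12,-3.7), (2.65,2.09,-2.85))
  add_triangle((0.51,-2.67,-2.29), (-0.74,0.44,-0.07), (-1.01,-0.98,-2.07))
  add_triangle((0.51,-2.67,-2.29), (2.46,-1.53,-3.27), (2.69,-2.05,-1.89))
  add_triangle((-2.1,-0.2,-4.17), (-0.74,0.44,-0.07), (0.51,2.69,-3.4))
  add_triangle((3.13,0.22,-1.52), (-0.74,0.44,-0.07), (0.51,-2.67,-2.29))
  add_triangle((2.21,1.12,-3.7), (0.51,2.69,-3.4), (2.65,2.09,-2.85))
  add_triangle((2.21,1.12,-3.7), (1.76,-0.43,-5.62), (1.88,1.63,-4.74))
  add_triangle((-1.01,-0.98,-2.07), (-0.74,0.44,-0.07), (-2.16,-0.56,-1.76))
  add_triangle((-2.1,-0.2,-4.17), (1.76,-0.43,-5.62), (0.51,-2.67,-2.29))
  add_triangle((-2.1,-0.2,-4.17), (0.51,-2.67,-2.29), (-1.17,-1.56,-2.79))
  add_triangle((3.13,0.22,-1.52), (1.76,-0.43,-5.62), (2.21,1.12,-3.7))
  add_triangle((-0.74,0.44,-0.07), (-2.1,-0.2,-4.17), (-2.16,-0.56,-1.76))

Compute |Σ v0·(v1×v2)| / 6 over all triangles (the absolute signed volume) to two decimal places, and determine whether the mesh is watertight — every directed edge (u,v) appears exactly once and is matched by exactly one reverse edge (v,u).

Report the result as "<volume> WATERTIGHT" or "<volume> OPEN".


Per-triangle v0·(v1×v2)/6:
  t1: -0.9664
  t2: +1.9056
  t3: +1.5930
  t4: +0.9155
  t5: -1.5617
  t6: +2.1286
  t7: +9.3497
  t8: -0.7286
  t9: +1.1892
  t10: +0.6199
  t11: +0.1117
  t12: +0.2146
  t13: +0.7903
  t14: +2.2966
  t15: +3.6038
  t16: -0.0296
  t17: +1.8221
  t18: +0.1205
  t19: +1.8753
  t20: +2.0822
  t21: -1.1303
  t22: +2.1216
  t23: +1.4423
  t24: -0.1459
  t25: +7.9820
  t26: +1.2304
  t27: +3.1568
  t28: +0.6254
Σ = +42.6146 → |volume| = 42.61

Directed edges: 84 total, each appears once with its reverse present → watertight.

42.61 WATERTIGHT


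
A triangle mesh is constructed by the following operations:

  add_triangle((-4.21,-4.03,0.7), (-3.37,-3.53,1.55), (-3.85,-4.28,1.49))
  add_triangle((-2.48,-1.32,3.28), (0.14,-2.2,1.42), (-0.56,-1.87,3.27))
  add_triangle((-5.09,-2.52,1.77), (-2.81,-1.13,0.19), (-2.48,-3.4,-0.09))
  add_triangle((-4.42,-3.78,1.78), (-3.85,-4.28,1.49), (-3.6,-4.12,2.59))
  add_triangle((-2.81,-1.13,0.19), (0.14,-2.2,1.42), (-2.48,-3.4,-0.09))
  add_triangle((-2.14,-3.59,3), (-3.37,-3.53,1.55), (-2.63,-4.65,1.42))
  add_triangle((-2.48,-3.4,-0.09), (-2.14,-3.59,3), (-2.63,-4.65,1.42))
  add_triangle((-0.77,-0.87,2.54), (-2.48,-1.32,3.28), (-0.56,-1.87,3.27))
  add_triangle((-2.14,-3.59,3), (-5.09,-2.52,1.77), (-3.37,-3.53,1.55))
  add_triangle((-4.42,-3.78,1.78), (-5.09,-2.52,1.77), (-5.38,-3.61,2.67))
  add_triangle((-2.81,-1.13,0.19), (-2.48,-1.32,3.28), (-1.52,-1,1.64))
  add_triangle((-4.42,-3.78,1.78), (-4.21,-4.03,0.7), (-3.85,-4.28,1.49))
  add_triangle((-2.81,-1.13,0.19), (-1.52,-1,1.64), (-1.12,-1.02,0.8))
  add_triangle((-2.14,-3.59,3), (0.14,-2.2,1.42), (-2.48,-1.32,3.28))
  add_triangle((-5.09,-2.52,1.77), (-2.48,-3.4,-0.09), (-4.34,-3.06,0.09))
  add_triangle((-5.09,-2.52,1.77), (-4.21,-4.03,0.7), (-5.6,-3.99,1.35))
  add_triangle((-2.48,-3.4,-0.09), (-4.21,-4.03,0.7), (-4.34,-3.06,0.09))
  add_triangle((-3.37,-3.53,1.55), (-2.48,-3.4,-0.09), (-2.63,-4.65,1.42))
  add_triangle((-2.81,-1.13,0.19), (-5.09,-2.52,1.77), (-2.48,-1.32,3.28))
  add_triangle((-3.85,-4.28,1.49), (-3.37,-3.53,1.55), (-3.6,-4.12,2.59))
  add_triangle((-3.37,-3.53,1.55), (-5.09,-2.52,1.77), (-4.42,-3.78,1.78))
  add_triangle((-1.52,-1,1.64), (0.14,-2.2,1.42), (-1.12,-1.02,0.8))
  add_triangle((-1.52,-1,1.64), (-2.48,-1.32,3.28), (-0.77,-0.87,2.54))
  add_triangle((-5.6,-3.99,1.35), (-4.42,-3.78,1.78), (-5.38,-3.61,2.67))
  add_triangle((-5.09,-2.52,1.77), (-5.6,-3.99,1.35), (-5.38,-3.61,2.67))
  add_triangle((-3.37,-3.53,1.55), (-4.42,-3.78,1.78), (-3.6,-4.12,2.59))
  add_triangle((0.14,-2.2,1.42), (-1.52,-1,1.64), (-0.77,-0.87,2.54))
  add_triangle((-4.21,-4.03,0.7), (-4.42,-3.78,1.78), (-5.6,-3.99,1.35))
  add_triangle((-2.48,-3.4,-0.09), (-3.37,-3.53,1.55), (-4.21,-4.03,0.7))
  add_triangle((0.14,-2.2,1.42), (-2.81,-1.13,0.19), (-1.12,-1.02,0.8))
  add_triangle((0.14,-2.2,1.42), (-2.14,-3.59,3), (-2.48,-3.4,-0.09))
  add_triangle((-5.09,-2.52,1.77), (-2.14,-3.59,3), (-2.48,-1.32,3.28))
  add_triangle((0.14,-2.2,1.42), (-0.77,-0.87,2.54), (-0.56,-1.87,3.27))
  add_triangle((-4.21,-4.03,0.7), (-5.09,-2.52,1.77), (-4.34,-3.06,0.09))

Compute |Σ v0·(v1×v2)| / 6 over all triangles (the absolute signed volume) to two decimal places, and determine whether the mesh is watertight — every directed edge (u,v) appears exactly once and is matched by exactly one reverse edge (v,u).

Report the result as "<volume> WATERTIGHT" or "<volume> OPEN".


18.43 WATERTIGHT

Per-triangle v0·(v1×v2)/6:
  t1: -0.2316
  t2: +1.3350
  t3: +1.6615
  t4: +0.8758
  t5: -1.8808
  t6: +1.9863
  t7: -0.9175
  t8: +0.5076
  t9: +2.7507
  t10: -0.8840
  t11: -0.3343
  t12: +0.7050
  t13: -0.2782
  t14: +1.4666
  t15: -1.8789
  t16: -0.1969
  t17: +0.8405
  t18: +1.4047
  t19: +0.4741
  t20: -0.1848
  t21: +0.1268
  t22: -0.3499
  t23: -0.1905
  t24: +0.9572
  t25: +1.3050
  t26: -0.3963
  t27: -0.8478
  t28: +0.8725
  t29: +0.8197
  t30: -0.3840
  t31: +2.6591
  t32: +5.0135
  t33: -0.1318
  t34: +1.7519
Σ = +18.4261 → |volume| = 18.43

Directed edges: 102 total, each appears once with its reverse present → watertight.


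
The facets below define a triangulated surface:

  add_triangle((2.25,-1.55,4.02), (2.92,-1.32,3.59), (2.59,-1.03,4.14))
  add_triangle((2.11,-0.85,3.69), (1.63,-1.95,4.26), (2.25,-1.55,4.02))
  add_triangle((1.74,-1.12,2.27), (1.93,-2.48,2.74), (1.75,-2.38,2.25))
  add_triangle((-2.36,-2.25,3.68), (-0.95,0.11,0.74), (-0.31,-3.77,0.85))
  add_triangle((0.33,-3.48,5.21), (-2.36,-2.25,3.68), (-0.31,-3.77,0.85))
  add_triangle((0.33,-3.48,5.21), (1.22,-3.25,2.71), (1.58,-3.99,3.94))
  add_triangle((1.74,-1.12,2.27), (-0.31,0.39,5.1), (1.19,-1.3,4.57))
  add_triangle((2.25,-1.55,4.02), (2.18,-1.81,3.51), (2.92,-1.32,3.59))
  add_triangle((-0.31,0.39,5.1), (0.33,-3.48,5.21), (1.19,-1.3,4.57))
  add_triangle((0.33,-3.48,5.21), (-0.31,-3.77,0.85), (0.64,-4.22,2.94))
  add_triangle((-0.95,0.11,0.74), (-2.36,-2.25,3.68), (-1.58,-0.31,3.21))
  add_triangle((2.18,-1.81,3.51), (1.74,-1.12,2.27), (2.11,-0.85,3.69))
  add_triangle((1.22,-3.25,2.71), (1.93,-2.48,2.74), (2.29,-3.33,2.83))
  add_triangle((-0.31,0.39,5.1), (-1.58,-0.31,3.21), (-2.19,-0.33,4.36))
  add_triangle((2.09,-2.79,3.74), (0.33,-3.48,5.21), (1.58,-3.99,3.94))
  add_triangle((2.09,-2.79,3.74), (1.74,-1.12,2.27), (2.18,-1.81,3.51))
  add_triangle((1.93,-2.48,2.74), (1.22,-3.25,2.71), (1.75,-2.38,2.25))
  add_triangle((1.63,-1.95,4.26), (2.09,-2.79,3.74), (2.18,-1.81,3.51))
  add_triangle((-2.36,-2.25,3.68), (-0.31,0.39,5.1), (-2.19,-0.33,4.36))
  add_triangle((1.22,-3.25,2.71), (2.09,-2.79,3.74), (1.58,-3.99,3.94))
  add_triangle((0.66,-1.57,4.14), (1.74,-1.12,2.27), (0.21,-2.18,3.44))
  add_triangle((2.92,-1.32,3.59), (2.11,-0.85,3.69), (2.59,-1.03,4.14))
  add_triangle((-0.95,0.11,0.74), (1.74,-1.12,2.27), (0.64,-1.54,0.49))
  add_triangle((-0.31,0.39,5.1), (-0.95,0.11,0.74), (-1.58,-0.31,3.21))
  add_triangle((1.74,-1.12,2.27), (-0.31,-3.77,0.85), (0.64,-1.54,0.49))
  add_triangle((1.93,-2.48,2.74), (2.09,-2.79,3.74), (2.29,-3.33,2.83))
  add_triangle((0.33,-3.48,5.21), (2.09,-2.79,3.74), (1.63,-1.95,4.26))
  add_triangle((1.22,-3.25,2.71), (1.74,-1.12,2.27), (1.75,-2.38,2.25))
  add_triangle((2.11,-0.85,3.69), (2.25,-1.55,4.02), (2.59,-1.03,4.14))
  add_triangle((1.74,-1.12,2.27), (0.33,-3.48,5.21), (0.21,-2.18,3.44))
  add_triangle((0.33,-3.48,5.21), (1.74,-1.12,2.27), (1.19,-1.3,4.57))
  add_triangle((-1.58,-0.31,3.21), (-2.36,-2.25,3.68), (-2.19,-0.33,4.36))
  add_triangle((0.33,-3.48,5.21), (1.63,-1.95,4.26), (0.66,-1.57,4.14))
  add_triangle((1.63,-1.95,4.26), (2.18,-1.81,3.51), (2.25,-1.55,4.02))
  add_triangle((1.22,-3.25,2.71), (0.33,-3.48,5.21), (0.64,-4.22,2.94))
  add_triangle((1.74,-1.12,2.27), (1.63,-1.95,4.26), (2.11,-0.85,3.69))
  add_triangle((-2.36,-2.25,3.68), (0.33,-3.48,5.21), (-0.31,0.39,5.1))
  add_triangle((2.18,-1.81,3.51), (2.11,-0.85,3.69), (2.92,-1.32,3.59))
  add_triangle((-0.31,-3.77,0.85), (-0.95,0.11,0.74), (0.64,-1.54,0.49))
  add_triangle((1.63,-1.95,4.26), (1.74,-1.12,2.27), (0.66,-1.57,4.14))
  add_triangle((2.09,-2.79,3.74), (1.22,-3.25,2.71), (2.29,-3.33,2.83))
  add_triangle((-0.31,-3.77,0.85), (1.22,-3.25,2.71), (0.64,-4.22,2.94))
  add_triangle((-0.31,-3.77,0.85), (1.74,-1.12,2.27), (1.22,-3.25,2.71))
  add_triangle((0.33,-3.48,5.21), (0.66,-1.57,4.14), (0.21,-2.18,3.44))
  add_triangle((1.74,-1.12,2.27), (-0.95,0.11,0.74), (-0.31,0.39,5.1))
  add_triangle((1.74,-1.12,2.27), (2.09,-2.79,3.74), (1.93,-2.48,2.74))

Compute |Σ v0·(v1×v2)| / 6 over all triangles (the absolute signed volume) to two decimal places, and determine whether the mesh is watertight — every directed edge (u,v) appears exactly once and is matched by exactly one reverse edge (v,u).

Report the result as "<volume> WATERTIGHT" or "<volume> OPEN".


Per-triangle v0·(v1×v2)/6:
  t1: +0.3338
  t2: +0.2803
  t3: +0.0926
  t4: +0.8667
  t5: +7.2761
  t6: +0.4270
  t7: +1.0191
  t8: +0.2879
  t9: +3.9321
  t10: +1.9746
  t11: +0.6470
  t12: +0.2087
  t13: -0.3497
  t14: -0.1279
  t15: +1.8484
  t16: +0.1595
  t17: +0.1682
  t18: +0.5455
  t19: +2.9373
  t20: +0.2832
  t21: -0.8930
  t22: -0.0268
  t23: -0.6977
  t24: +0.4902
  t25: +0.8075
  t26: +0.1105
  t27: +1.7856
  t28: -0.4302
  t29: +0.0877
  t30: -0.1659
  t31: +2.1192
  t32: -0.0713
  t33: +1.1025
  t34: +0.2752
  t35: +1.4865
  t36: -0.5593
  t37: +8.4342
  t38: -0.4817
  t39: -0.4544
  t40: +0.1480
  t41: +0.7662
  t42: +0.6320
  t43: +0.3908
  t44: +0.0489
  t45: -0.9099
  t46: +0.2707
Σ = +37.0758 → |volume| = 37.08

Directed edges: 138 total, each appears once with its reverse present → watertight.

37.08 WATERTIGHT


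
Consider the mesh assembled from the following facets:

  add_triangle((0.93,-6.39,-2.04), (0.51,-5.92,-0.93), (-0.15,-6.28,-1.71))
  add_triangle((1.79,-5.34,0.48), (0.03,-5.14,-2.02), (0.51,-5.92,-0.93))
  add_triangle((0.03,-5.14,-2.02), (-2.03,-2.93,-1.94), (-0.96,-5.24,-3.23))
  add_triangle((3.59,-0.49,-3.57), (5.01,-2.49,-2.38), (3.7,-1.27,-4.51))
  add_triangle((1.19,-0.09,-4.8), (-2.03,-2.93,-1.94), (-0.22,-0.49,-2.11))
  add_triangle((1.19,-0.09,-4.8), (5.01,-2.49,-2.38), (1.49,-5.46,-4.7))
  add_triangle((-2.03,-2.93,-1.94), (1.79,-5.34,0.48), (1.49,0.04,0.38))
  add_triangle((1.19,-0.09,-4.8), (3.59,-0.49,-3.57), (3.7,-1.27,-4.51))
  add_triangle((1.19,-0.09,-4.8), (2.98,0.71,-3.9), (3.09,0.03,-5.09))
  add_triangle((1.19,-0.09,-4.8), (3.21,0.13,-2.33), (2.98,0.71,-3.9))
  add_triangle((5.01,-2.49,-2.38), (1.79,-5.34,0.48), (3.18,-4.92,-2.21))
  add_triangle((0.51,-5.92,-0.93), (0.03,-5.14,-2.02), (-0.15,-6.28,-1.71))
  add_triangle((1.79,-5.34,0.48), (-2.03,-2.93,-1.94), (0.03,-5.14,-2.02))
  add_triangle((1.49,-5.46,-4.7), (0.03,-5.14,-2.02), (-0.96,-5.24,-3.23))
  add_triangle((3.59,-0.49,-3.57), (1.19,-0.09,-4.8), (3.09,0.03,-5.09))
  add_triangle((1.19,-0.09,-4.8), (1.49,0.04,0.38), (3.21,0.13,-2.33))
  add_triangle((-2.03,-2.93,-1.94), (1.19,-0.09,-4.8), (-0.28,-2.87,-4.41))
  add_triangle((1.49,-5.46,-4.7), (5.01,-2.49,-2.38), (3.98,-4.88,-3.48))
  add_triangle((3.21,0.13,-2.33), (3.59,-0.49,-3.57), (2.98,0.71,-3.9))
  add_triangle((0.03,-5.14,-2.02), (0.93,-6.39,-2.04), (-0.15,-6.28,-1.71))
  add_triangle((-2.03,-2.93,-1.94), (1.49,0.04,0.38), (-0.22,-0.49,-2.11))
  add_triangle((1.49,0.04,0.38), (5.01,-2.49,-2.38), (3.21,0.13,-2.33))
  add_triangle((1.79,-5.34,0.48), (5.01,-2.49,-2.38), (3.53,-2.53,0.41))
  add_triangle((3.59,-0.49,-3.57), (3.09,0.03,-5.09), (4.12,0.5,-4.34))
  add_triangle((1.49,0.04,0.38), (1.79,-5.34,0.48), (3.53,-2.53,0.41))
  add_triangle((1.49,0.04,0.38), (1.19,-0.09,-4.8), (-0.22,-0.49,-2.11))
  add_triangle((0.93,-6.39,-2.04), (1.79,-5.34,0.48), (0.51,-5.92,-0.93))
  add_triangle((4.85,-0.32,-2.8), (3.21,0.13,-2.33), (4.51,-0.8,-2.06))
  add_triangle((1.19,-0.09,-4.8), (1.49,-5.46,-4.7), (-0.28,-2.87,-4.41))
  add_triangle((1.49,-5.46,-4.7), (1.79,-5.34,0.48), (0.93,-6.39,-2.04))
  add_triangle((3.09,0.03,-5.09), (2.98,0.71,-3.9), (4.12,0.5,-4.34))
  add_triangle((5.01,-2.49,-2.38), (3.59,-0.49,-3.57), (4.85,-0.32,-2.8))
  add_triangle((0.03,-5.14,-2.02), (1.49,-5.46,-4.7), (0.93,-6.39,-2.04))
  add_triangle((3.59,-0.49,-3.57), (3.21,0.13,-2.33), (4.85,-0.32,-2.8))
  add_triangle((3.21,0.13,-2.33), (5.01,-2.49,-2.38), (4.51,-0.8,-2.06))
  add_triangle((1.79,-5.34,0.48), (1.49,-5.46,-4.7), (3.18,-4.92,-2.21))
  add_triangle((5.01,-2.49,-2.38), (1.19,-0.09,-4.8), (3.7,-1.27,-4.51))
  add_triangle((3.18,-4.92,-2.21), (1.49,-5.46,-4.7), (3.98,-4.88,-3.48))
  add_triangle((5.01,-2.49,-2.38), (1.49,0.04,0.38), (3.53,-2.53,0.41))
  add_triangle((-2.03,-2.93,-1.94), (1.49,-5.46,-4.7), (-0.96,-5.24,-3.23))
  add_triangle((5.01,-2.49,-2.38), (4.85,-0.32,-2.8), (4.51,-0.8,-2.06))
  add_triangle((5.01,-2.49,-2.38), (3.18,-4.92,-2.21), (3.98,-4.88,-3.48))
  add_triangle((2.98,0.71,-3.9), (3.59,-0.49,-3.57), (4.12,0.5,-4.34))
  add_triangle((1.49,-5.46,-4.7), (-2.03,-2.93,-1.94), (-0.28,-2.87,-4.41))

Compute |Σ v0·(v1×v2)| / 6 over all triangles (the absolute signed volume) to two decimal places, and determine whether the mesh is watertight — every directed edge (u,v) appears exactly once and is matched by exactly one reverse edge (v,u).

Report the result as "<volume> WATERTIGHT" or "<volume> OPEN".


95.46 WATERTIGHT

Per-triangle v0·(v1×v2)/6:
  t1: +0.9774
  t2: -1.0539
  t3: +1.3839
  t4: +2.0887
  t5: +0.8154
  t6: +18.3594
  t7: -1.9198
  t8: +1.6914
  t9: +0.9433
  t10: -1.3694
  t11: +6.3084
  t12: -0.5320
  t13: +3.3340
  t14: +3.6299
  t15: +0.8902
  t16: -0.1509
  t17: +2.4200
  t18: +3.4104
  t19: +0.8944
  t20: +0.6550
  t21: -1.2957
  t22: +2.0919
  t23: +6.8936
  t24: +1.2165
  t25: +0.6713
  t26: -0.5513
  t27: +1.8535
  t28: -0.0434
  t29: +6.6260
  t30: +4.8074
  t31: +0.6192
  t32: +2.7187
  t33: +2.5420
  t34: +0.5113
  t35: -1.0879
  t36: +7.8750
  t37: +0.8593
  t38: +3.6754
  t39: +2.0646
  t40: +2.0314
  t41: +0.7410
  t42: +2.7372
  t43: -0.4330
  t44: +5.5573
Σ = +95.4569 → |volume| = 95.46

Directed edges: 132 total, each appears once with its reverse present → watertight.


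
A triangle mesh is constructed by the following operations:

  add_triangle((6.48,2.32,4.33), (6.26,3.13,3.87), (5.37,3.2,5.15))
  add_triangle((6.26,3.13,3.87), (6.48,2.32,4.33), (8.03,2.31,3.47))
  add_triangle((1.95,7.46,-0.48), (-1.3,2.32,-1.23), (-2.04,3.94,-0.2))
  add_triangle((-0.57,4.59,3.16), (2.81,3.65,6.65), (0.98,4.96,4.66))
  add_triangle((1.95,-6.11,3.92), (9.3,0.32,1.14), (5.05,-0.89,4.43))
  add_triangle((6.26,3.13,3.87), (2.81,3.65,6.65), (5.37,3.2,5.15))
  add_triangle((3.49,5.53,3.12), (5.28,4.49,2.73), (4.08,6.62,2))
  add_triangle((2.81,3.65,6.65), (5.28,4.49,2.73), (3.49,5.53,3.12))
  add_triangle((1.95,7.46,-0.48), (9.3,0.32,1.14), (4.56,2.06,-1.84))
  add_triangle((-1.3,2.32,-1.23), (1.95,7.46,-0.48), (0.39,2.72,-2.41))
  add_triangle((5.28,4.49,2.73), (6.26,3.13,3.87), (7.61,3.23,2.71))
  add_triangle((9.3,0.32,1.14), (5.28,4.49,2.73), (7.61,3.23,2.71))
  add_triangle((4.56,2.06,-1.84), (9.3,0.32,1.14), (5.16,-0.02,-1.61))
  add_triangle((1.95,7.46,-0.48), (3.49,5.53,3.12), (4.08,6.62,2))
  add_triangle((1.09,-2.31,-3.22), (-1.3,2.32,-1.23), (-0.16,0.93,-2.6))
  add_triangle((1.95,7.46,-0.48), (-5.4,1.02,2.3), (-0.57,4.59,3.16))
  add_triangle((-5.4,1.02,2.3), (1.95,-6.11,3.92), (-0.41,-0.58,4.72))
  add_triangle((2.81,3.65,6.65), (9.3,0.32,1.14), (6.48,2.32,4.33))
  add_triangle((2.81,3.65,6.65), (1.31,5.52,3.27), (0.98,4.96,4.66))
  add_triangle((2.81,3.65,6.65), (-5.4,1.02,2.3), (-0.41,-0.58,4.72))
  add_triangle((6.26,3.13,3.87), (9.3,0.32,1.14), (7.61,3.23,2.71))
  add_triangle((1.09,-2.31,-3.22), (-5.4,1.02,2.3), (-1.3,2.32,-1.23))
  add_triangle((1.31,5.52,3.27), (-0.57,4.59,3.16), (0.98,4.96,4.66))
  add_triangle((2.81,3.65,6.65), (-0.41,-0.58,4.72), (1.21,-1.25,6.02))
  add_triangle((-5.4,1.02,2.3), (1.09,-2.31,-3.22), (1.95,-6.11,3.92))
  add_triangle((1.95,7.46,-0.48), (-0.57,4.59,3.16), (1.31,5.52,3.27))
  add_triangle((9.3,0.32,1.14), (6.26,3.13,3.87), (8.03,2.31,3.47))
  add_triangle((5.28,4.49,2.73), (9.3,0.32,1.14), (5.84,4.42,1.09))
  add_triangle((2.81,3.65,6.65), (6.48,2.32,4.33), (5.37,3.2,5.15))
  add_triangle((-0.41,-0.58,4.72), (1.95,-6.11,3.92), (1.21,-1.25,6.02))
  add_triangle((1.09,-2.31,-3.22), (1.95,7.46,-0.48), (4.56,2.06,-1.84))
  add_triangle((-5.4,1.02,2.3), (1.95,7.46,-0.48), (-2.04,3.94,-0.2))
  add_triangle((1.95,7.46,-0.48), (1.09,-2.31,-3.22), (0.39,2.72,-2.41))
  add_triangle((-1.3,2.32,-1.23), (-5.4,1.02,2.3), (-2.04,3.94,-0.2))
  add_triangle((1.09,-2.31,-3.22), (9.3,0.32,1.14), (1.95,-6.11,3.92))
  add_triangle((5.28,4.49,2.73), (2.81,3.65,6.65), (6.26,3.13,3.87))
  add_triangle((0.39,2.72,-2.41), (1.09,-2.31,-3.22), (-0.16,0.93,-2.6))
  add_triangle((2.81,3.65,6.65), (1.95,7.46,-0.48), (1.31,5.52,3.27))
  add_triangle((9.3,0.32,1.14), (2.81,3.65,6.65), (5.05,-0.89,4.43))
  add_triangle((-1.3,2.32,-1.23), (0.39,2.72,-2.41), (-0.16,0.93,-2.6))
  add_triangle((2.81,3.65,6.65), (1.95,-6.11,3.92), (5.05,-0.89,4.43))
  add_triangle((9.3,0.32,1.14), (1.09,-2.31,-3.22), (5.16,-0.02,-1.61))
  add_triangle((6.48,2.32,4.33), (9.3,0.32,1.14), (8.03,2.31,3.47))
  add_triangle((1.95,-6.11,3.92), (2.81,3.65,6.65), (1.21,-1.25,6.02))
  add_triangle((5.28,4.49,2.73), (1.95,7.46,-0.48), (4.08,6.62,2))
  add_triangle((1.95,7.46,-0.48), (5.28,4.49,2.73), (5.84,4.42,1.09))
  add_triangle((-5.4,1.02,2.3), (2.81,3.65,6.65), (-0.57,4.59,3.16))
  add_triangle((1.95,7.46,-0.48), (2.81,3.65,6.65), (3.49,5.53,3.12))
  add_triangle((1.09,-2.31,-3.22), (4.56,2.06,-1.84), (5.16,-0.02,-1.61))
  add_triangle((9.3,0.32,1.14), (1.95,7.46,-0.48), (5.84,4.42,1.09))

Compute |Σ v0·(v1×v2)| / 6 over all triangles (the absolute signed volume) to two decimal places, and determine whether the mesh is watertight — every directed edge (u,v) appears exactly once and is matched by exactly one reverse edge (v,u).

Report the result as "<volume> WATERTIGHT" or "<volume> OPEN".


491.73 WATERTIGHT

Per-triangle v0·(v1×v2)/6:
  t1: +1.9308
  t2: +2.0106
  t3: +4.2519
  t4: +1.9423
  t5: +30.4188
  t6: +1.6471
  t7: +3.8941
  t8: +10.2588
  t9: +25.3688
  t10: +4.8663
  t11: +4.1703
  t12: +2.2856
  t13: +7.3495
  t14: +3.9872
  t15: +0.7871
  t16: +19.1391
  t17: +20.6773
  t18: +1.0223
  t19: +3.8927
  t20: +21.7458
  t21: +6.2456
  t22: +8.5228
  t23: +2.5484
  t24: +7.4496
  t25: +23.2364
  t26: +7.4061
  t27: +1.4491
  t28: +11.1220
  t29: +2.1245
  t30: +6.7533
  t31: +13.2476
  t32: +8.6524
  t33: +6.0513
  t34: +3.7108
  t35: +45.5029
  t36: +10.7337
  t37: +1.8446
  t38: +9.5028
  t39: +31.3862
  t40: +1.4243
  t41: +28.0195
  t42: +7.1328
  t43: +3.0658
  t44: +13.6948
  t45: +3.5667
  t46: +10.5667
  t47: +20.6784
  t48: +9.4807
  t49: +5.9731
  t50: +8.9893
Σ = +491.7288 → |volume| = 491.73

Directed edges: 150 total, each appears once with its reverse present → watertight.
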